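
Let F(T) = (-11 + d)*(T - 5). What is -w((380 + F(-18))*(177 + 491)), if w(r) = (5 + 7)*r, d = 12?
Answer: -2861712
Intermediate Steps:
F(T) = -5 + T (F(T) = (-11 + 12)*(T - 5) = 1*(-5 + T) = -5 + T)
w(r) = 12*r
-w((380 + F(-18))*(177 + 491)) = -12*(380 + (-5 - 18))*(177 + 491) = -12*(380 - 23)*668 = -12*357*668 = -12*238476 = -1*2861712 = -2861712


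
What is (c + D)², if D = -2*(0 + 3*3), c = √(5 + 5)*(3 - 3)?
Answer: 324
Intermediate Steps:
c = 0 (c = √10*0 = 0)
D = -18 (D = -2*(0 + 9) = -2*9 = -18)
(c + D)² = (0 - 18)² = (-18)² = 324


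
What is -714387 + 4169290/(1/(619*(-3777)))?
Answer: -9747646470657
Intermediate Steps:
-714387 + 4169290/(1/(619*(-3777))) = -714387 + 4169290/(1/(-2337963)) = -714387 + 4169290/(-1/2337963) = -714387 + 4169290*(-2337963) = -714387 - 9747645756270 = -9747646470657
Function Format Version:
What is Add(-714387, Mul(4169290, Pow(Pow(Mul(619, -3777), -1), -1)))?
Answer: -9747646470657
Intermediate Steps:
Add(-714387, Mul(4169290, Pow(Pow(Mul(619, -3777), -1), -1))) = Add(-714387, Mul(4169290, Pow(Pow(-2337963, -1), -1))) = Add(-714387, Mul(4169290, Pow(Rational(-1, 2337963), -1))) = Add(-714387, Mul(4169290, -2337963)) = Add(-714387, -9747645756270) = -9747646470657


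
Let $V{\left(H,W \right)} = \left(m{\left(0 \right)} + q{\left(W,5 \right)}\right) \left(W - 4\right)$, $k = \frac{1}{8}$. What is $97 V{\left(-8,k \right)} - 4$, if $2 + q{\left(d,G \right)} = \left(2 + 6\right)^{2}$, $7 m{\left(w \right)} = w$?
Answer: $- \frac{93233}{4} \approx -23308.0$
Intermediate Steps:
$m{\left(w \right)} = \frac{w}{7}$
$q{\left(d,G \right)} = 62$ ($q{\left(d,G \right)} = -2 + \left(2 + 6\right)^{2} = -2 + 8^{2} = -2 + 64 = 62$)
$k = \frac{1}{8} \approx 0.125$
$V{\left(H,W \right)} = -248 + 62 W$ ($V{\left(H,W \right)} = \left(\frac{1}{7} \cdot 0 + 62\right) \left(W - 4\right) = \left(0 + 62\right) \left(-4 + W\right) = 62 \left(-4 + W\right) = -248 + 62 W$)
$97 V{\left(-8,k \right)} - 4 = 97 \left(-248 + 62 \cdot \frac{1}{8}\right) - 4 = 97 \left(-248 + \frac{31}{4}\right) - 4 = 97 \left(- \frac{961}{4}\right) - 4 = - \frac{93217}{4} - 4 = - \frac{93233}{4}$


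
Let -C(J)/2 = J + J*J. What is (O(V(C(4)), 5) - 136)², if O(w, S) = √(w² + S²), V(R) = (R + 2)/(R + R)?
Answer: (5440 - √40361)²/1600 ≈ 17155.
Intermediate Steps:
C(J) = -2*J - 2*J² (C(J) = -2*(J + J*J) = -2*(J + J²) = -2*J - 2*J²)
V(R) = (2 + R)/(2*R) (V(R) = (2 + R)/((2*R)) = (2 + R)*(1/(2*R)) = (2 + R)/(2*R))
O(w, S) = √(S² + w²)
(O(V(C(4)), 5) - 136)² = (√(5² + ((2 - 2*4*(1 + 4))/(2*((-2*4*(1 + 4)))))²) - 136)² = (√(25 + ((2 - 2*4*5)/(2*((-2*4*5))))²) - 136)² = (√(25 + ((½)*(2 - 40)/(-40))²) - 136)² = (√(25 + ((½)*(-1/40)*(-38))²) - 136)² = (√(25 + (19/40)²) - 136)² = (√(25 + 361/1600) - 136)² = (√(40361/1600) - 136)² = (√40361/40 - 136)² = (-136 + √40361/40)²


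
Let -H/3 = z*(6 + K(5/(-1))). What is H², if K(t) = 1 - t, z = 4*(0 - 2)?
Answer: 82944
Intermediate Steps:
z = -8 (z = 4*(-2) = -8)
H = 288 (H = -(-24)*(6 + (1 - 5/(-1))) = -(-24)*(6 + (1 - 5*(-1))) = -(-24)*(6 + (1 - 1*(-5))) = -(-24)*(6 + (1 + 5)) = -(-24)*(6 + 6) = -(-24)*12 = -3*(-96) = 288)
H² = 288² = 82944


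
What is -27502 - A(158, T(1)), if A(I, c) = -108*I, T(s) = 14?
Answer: -10438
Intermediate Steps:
-27502 - A(158, T(1)) = -27502 - (-108)*158 = -27502 - 1*(-17064) = -27502 + 17064 = -10438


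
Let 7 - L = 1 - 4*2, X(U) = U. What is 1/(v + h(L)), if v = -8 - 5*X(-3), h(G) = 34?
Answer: 1/41 ≈ 0.024390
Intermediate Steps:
L = 14 (L = 7 - (1 - 4*2) = 7 - (1 - 8) = 7 - 1*(-7) = 7 + 7 = 14)
v = 7 (v = -8 - 5*(-3) = -8 + 15 = 7)
1/(v + h(L)) = 1/(7 + 34) = 1/41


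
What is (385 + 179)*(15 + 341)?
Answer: 200784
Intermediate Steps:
(385 + 179)*(15 + 341) = 564*356 = 200784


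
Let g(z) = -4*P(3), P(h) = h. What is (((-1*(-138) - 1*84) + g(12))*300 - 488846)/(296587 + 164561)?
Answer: -238123/230574 ≈ -1.0327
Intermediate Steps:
g(z) = -12 (g(z) = -4*3 = -12)
(((-1*(-138) - 1*84) + g(12))*300 - 488846)/(296587 + 164561) = (((-1*(-138) - 1*84) - 12)*300 - 488846)/(296587 + 164561) = (((138 - 84) - 12)*300 - 488846)/461148 = ((54 - 12)*300 - 488846)*(1/461148) = (42*300 - 488846)*(1/461148) = (12600 - 488846)*(1/461148) = -476246*1/461148 = -238123/230574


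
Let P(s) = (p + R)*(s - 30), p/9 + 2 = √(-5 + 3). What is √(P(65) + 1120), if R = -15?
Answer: √(-35 + 315*I*√2) ≈ 14.35 + 15.522*I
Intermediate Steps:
p = -18 + 9*I*√2 (p = -18 + 9*√(-5 + 3) = -18 + 9*√(-2) = -18 + 9*(I*√2) = -18 + 9*I*√2 ≈ -18.0 + 12.728*I)
P(s) = (-33 + 9*I*√2)*(-30 + s) (P(s) = ((-18 + 9*I*√2) - 15)*(s - 30) = (-33 + 9*I*√2)*(-30 + s))
√(P(65) + 1120) = √((990 - 33*65 - 270*I*√2 + 9*I*65*√2) + 1120) = √((990 - 2145 - 270*I*√2 + 585*I*√2) + 1120) = √((-1155 + 315*I*√2) + 1120) = √(-35 + 315*I*√2)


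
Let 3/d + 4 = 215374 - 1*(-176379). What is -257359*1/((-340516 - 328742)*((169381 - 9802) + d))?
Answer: 33606710297/13946202031877964 ≈ 2.4097e-6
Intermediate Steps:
d = 1/130583 (d = 3/(-4 + (215374 - 1*(-176379))) = 3/(-4 + (215374 + 176379)) = 3/(-4 + 391753) = 3/391749 = 3*(1/391749) = 1/130583 ≈ 7.6580e-6)
-257359*1/((-340516 - 328742)*((169381 - 9802) + d)) = -257359*1/((-340516 - 328742)*((169381 - 9802) + 1/130583)) = -257359*(-1/(669258*(159579 + 1/130583))) = -257359/((20838304558/130583)*(-669258)) = -257359/(-13946202031877964/130583) = -257359*(-130583/13946202031877964) = 33606710297/13946202031877964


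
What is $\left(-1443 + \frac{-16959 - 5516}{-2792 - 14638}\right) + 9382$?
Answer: $\frac{27679849}{3486} \approx 7940.3$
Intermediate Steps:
$\left(-1443 + \frac{-16959 - 5516}{-2792 - 14638}\right) + 9382 = \left(-1443 - \frac{22475}{-17430}\right) + 9382 = \left(-1443 - - \frac{4495}{3486}\right) + 9382 = \left(-1443 + \frac{4495}{3486}\right) + 9382 = - \frac{5025803}{3486} + 9382 = \frac{27679849}{3486}$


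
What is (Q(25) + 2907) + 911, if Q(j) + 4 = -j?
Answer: 3789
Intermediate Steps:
Q(j) = -4 - j
(Q(25) + 2907) + 911 = ((-4 - 1*25) + 2907) + 911 = ((-4 - 25) + 2907) + 911 = (-29 + 2907) + 911 = 2878 + 911 = 3789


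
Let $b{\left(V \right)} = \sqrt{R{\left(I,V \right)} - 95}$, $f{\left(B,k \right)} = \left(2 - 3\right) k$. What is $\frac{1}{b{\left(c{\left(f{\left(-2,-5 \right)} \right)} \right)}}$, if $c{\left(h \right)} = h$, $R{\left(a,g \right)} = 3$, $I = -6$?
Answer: $- \frac{i \sqrt{23}}{46} \approx - 0.10426 i$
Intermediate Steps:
$f{\left(B,k \right)} = - k$
$b{\left(V \right)} = 2 i \sqrt{23}$ ($b{\left(V \right)} = \sqrt{3 - 95} = \sqrt{-92} = 2 i \sqrt{23}$)
$\frac{1}{b{\left(c{\left(f{\left(-2,-5 \right)} \right)} \right)}} = \frac{1}{2 i \sqrt{23}} = - \frac{i \sqrt{23}}{46}$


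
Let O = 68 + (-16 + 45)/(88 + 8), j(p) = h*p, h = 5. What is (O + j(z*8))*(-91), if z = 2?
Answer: -1295567/96 ≈ -13495.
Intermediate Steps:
j(p) = 5*p
O = 6557/96 (O = 68 + 29/96 = 6557/96 ≈ 68.302)
(O + j(z*8))*(-91) = (6557/96 + 5*(2*8))*(-91) = (6557/96 + 5*16)*(-91) = (6557/96 + 80)*(-91) = (14237/96)*(-91) = -1295567/96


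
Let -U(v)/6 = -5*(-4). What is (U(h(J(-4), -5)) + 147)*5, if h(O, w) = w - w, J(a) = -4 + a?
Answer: 135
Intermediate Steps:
h(O, w) = 0
U(v) = -120 (U(v) = -(-30)*(-4) = -6*20 = -120)
(U(h(J(-4), -5)) + 147)*5 = (-120 + 147)*5 = 27*5 = 135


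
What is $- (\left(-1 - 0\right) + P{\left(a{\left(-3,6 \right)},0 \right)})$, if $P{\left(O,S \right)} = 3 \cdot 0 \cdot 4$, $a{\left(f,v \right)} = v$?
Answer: $1$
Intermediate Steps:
$P{\left(O,S \right)} = 0$ ($P{\left(O,S \right)} = 0 \cdot 4 = 0$)
$- (\left(-1 - 0\right) + P{\left(a{\left(-3,6 \right)},0 \right)}) = - (\left(-1 - 0\right) + 0) = - (\left(-1 + 0\right) + 0) = - (-1 + 0) = \left(-1\right) \left(-1\right) = 1$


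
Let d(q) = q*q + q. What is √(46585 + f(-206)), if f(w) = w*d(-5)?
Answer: √42465 ≈ 206.07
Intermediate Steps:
d(q) = q + q² (d(q) = q² + q = q + q²)
f(w) = 20*w (f(w) = w*(-5*(1 - 5)) = w*(-5*(-4)) = w*20 = 20*w)
√(46585 + f(-206)) = √(46585 + 20*(-206)) = √(46585 - 4120) = √42465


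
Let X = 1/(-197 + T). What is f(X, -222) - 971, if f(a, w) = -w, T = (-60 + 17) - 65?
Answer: -749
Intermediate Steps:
T = -108 (T = -43 - 65 = -108)
X = -1/305 (X = 1/(-197 - 108) = 1/(-305) = -1/305 ≈ -0.0032787)
f(X, -222) - 971 = -1*(-222) - 971 = 222 - 971 = -749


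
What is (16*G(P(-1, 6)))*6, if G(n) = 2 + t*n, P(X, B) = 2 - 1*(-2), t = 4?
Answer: 1728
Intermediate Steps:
P(X, B) = 4 (P(X, B) = 2 + 2 = 4)
G(n) = 2 + 4*n
(16*G(P(-1, 6)))*6 = (16*(2 + 4*4))*6 = (16*(2 + 16))*6 = (16*18)*6 = 288*6 = 1728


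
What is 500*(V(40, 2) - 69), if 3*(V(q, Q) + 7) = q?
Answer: -94000/3 ≈ -31333.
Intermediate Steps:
V(q, Q) = -7 + q/3
500*(V(40, 2) - 69) = 500*((-7 + (⅓)*40) - 69) = 500*((-7 + 40/3) - 69) = 500*(19/3 - 69) = 500*(-188/3) = -94000/3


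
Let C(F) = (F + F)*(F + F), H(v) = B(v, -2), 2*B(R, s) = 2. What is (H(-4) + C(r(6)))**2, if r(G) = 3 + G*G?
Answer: 37027225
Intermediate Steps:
B(R, s) = 1 (B(R, s) = (1/2)*2 = 1)
H(v) = 1
r(G) = 3 + G**2
C(F) = 4*F**2 (C(F) = (2*F)*(2*F) = 4*F**2)
(H(-4) + C(r(6)))**2 = (1 + 4*(3 + 6**2)**2)**2 = (1 + 4*(3 + 36)**2)**2 = (1 + 4*39**2)**2 = (1 + 4*1521)**2 = (1 + 6084)**2 = 6085**2 = 37027225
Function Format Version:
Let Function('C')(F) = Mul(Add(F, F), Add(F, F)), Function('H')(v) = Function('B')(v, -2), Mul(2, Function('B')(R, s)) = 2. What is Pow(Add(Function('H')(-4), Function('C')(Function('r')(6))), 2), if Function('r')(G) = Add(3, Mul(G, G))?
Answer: 37027225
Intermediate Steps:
Function('B')(R, s) = 1 (Function('B')(R, s) = Mul(Rational(1, 2), 2) = 1)
Function('H')(v) = 1
Function('r')(G) = Add(3, Pow(G, 2))
Function('C')(F) = Mul(4, Pow(F, 2)) (Function('C')(F) = Mul(Mul(2, F), Mul(2, F)) = Mul(4, Pow(F, 2)))
Pow(Add(Function('H')(-4), Function('C')(Function('r')(6))), 2) = Pow(Add(1, Mul(4, Pow(Add(3, Pow(6, 2)), 2))), 2) = Pow(Add(1, Mul(4, Pow(Add(3, 36), 2))), 2) = Pow(Add(1, Mul(4, Pow(39, 2))), 2) = Pow(Add(1, Mul(4, 1521)), 2) = Pow(Add(1, 6084), 2) = Pow(6085, 2) = 37027225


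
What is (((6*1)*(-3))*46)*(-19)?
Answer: 15732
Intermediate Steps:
(((6*1)*(-3))*46)*(-19) = ((6*(-3))*46)*(-19) = -18*46*(-19) = -828*(-19) = 15732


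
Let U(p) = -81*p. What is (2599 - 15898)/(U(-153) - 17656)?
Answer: 13299/5263 ≈ 2.5269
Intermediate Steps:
(2599 - 15898)/(U(-153) - 17656) = (2599 - 15898)/(-81*(-153) - 17656) = -13299/(12393 - 17656) = -13299/(-5263) = -13299*(-1/5263) = 13299/5263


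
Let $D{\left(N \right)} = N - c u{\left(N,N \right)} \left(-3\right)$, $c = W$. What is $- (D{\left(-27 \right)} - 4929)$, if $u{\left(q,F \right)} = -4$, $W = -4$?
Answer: $4908$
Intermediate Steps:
$c = -4$
$D{\left(N \right)} = 48 + N$ ($D{\left(N \right)} = N - \left(-4\right) \left(-4\right) \left(-3\right) = N - 16 \left(-3\right) = N - -48 = N + 48 = 48 + N$)
$- (D{\left(-27 \right)} - 4929) = - (\left(48 - 27\right) - 4929) = - (21 - 4929) = \left(-1\right) \left(-4908\right) = 4908$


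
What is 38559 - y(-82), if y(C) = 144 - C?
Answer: 38333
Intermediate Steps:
38559 - y(-82) = 38559 - (144 - 1*(-82)) = 38559 - (144 + 82) = 38559 - 1*226 = 38559 - 226 = 38333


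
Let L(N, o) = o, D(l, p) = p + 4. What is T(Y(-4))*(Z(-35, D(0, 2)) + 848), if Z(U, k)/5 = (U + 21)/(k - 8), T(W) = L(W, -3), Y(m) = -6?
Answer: -2649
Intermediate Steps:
D(l, p) = 4 + p
T(W) = -3
Z(U, k) = 5*(21 + U)/(-8 + k) (Z(U, k) = 5*((U + 21)/(k - 8)) = 5*((21 + U)/(-8 + k)) = 5*(21 + U)/(-8 + k))
T(Y(-4))*(Z(-35, D(0, 2)) + 848) = -3*(5*(21 - 35)/(-8 + (4 + 2)) + 848) = -3*(5*(-14)/(-8 + 6) + 848) = -3*(5*(-14)/(-2) + 848) = -3*(5*(-½)*(-14) + 848) = -3*(35 + 848) = -3*883 = -2649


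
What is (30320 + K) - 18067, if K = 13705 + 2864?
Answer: 28822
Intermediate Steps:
K = 16569
(30320 + K) - 18067 = (30320 + 16569) - 18067 = 46889 - 18067 = 28822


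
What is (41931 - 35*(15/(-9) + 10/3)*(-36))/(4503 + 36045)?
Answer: 14677/13516 ≈ 1.0859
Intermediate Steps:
(41931 - 35*(15/(-9) + 10/3)*(-36))/(4503 + 36045) = (41931 - 35*(15*(-1/9) + 10*(1/3))*(-36))/40548 = (41931 - 35*(-5/3 + 10/3)*(-36))*(1/40548) = (41931 - 35*5/3*(-36))*(1/40548) = (41931 - 175/3*(-36))*(1/40548) = (41931 + 2100)*(1/40548) = 44031*(1/40548) = 14677/13516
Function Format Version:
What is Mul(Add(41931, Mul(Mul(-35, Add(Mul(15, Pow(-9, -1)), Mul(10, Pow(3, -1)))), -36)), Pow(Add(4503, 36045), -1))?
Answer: Rational(14677, 13516) ≈ 1.0859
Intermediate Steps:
Mul(Add(41931, Mul(Mul(-35, Add(Mul(15, Pow(-9, -1)), Mul(10, Pow(3, -1)))), -36)), Pow(Add(4503, 36045), -1)) = Mul(Add(41931, Mul(Mul(-35, Add(Mul(15, Rational(-1, 9)), Mul(10, Rational(1, 3)))), -36)), Pow(40548, -1)) = Mul(Add(41931, Mul(Mul(-35, Add(Rational(-5, 3), Rational(10, 3))), -36)), Rational(1, 40548)) = Mul(Add(41931, Mul(Mul(-35, Rational(5, 3)), -36)), Rational(1, 40548)) = Mul(Add(41931, Mul(Rational(-175, 3), -36)), Rational(1, 40548)) = Mul(Add(41931, 2100), Rational(1, 40548)) = Mul(44031, Rational(1, 40548)) = Rational(14677, 13516)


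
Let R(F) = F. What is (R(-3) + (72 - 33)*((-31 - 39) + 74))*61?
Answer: 9333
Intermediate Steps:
(R(-3) + (72 - 33)*((-31 - 39) + 74))*61 = (-3 + (72 - 33)*((-31 - 39) + 74))*61 = (-3 + 39*(-70 + 74))*61 = (-3 + 39*4)*61 = (-3 + 156)*61 = 153*61 = 9333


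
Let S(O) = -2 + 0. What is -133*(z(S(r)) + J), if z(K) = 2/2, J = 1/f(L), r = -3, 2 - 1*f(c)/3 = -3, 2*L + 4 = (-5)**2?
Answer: -2128/15 ≈ -141.87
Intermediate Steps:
L = 21/2 (L = -2 + (1/2)*(-5)**2 = -2 + (1/2)*25 = -2 + 25/2 = 21/2 ≈ 10.500)
f(c) = 15 (f(c) = 6 - 3*(-3) = 6 + 9 = 15)
J = 1/15 ≈ 0.066667
S(O) = -2
z(K) = 1 (z(K) = (1/2)*2 = 1)
-133*(z(S(r)) + J) = -133*(1 + 1/15) = -133*16/15 = -2128/15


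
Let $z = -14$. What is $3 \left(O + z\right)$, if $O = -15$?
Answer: $-87$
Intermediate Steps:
$3 \left(O + z\right) = 3 \left(-15 - 14\right) = 3 \left(-29\right) = -87$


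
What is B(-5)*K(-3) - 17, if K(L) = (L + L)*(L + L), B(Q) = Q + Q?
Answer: -377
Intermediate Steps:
B(Q) = 2*Q
K(L) = 4*L² (K(L) = (2*L)*(2*L) = 4*L²)
B(-5)*K(-3) - 17 = (2*(-5))*(4*(-3)²) - 17 = -40*9 - 17 = -10*36 - 17 = -360 - 17 = -377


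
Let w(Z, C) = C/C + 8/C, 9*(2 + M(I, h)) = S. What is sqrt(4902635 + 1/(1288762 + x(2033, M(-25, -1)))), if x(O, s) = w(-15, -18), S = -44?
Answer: sqrt(659569248270994936082)/11598863 ≈ 2214.2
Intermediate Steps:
M(I, h) = -62/9 (M(I, h) = -2 + (1/9)*(-44) = -2 - 44/9 = -62/9)
w(Z, C) = 1 + 8/C
x(O, s) = 5/9 (x(O, s) = (8 - 18)/(-18) = -1/18*(-10) = 5/9)
sqrt(4902635 + 1/(1288762 + x(2033, M(-25, -1)))) = sqrt(4902635 + 1/(1288762 + 5/9)) = sqrt(4902635 + 1/(11598863/9)) = sqrt(4902635 + 9/11598863) = sqrt(56864991704014/11598863) = sqrt(659569248270994936082)/11598863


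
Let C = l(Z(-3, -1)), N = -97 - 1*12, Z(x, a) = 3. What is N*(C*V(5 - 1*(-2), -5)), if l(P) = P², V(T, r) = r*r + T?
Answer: -31392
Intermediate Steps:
V(T, r) = T + r² (V(T, r) = r² + T = T + r²)
N = -109 (N = -97 - 12 = -109)
C = 9 (C = 3² = 9)
N*(C*V(5 - 1*(-2), -5)) = -981*((5 - 1*(-2)) + (-5)²) = -981*((5 + 2) + 25) = -981*(7 + 25) = -981*32 = -109*288 = -31392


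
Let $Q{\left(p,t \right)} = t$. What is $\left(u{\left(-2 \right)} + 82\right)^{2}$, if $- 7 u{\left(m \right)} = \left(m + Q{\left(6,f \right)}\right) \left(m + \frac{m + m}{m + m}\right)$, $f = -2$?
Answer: $\frac{324900}{49} \approx 6630.6$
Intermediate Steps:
$u{\left(m \right)} = - \frac{\left(1 + m\right) \left(-2 + m\right)}{7}$ ($u{\left(m \right)} = - \frac{\left(m - 2\right) \left(m + \frac{m + m}{m + m}\right)}{7} = - \frac{\left(-2 + m\right) \left(m + \frac{2 m}{2 m}\right)}{7} = - \frac{\left(-2 + m\right) \left(m + 2 m \frac{1}{2 m}\right)}{7} = - \frac{\left(-2 + m\right) \left(m + 1\right)}{7} = - \frac{\left(-2 + m\right) \left(1 + m\right)}{7} = - \frac{\left(1 + m\right) \left(-2 + m\right)}{7}$)
$\left(u{\left(-2 \right)} + 82\right)^{2} = \left(\left(\frac{2}{7} - \frac{\left(-2\right)^{2}}{7} + \frac{1}{7} \left(-2\right)\right) + 82\right)^{2} = \left(\left(\frac{2}{7} - \frac{4}{7} - \frac{2}{7}\right) + 82\right)^{2} = \left(- \frac{4}{7} + 82\right)^{2} = \left(\frac{570}{7}\right)^{2} = \frac{324900}{49}$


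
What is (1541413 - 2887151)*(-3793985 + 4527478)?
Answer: -987089402834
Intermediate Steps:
(1541413 - 2887151)*(-3793985 + 4527478) = -1345738*733493 = -987089402834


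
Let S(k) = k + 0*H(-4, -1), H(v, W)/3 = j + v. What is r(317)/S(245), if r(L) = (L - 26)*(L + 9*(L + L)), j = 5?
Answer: 1752693/245 ≈ 7153.9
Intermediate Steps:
H(v, W) = 15 + 3*v (H(v, W) = 3*(5 + v) = 15 + 3*v)
S(k) = k (S(k) = k + 0*(15 + 3*(-4)) = k + 0*(15 - 12) = k + 0*3 = k + 0 = k)
r(L) = 19*L*(-26 + L) (r(L) = (-26 + L)*(L + 9*(2*L)) = (-26 + L)*(L + 18*L) = (-26 + L)*(19*L) = 19*L*(-26 + L))
r(317)/S(245) = (19*317*(-26 + 317))/245 = (19*317*291)*(1/245) = 1752693*(1/245) = 1752693/245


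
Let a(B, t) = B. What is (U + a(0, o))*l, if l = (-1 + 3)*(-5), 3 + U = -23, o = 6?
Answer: 260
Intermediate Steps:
U = -26 (U = -3 - 23 = -26)
l = -10 (l = 2*(-5) = -10)
(U + a(0, o))*l = (-26 + 0)*(-10) = -26*(-10) = 260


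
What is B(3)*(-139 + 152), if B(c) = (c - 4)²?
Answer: 13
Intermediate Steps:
B(c) = (-4 + c)²
B(3)*(-139 + 152) = (-4 + 3)²*(-139 + 152) = (-1)²*13 = 1*13 = 13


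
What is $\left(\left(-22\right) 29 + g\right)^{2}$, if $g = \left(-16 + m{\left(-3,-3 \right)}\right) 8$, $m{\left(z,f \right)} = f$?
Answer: $624100$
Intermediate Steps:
$g = -152$ ($g = \left(-16 - 3\right) 8 = \left(-19\right) 8 = -152$)
$\left(\left(-22\right) 29 + g\right)^{2} = \left(\left(-22\right) 29 - 152\right)^{2} = \left(-638 - 152\right)^{2} = \left(-790\right)^{2} = 624100$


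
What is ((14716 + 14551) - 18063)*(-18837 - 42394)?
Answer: -686032124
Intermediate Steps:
((14716 + 14551) - 18063)*(-18837 - 42394) = (29267 - 18063)*(-61231) = 11204*(-61231) = -686032124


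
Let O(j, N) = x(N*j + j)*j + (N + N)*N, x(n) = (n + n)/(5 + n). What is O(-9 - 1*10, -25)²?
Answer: 312393802084/212521 ≈ 1.4699e+6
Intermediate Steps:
x(n) = 2*n/(5 + n) (x(n) = (2*n)/(5 + n) = 2*n/(5 + n))
O(j, N) = 2*N² + 2*j*(j + N*j)/(5 + j + N*j) (O(j, N) = (2*(N*j + j)/(5 + (N*j + j)))*j + (N + N)*N = (2*(j + N*j)/(5 + (j + N*j)))*j + (2*N)*N = (2*(j + N*j)/(5 + j + N*j))*j + 2*N² = 2*j*(j + N*j)/(5 + j + N*j) + 2*N² = 2*N² + 2*j*(j + N*j)/(5 + j + N*j))
O(-9 - 1*10, -25)² = (2*((-25)²*(5 + (-9 - 1*10)*(1 - 25)) + (-9 - 1*10)²*(1 - 25))/(5 + (-9 - 1*10)*(1 - 25)))² = (2*(625*(5 + (-9 - 10)*(-24)) + (-9 - 10)²*(-24))/(5 + (-9 - 10)*(-24)))² = (2*(625*(5 - 19*(-24)) + (-19)²*(-24))/(5 - 19*(-24)))² = (2*(625*(5 + 456) + 361*(-24))/(5 + 456))² = (2*(625*461 - 8664)/461)² = (2*(1/461)*(288125 - 8664))² = (2*(1/461)*279461)² = (558922/461)² = 312393802084/212521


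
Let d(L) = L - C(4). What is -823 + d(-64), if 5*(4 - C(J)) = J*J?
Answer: -4439/5 ≈ -887.80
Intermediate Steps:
C(J) = 4 - J²/5 (C(J) = 4 - J*J/5 = 4 - J²/5)
d(L) = -⅘ + L (d(L) = L - (4 - ⅕*4²) = L - (4 - ⅕*16) = L - (4 - 16/5) = L - 1*⅘ = L - ⅘ = -⅘ + L)
-823 + d(-64) = -823 + (-⅘ - 64) = -823 - 324/5 = -4439/5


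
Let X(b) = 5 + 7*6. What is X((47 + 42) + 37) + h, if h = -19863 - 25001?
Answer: -44817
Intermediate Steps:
X(b) = 47 (X(b) = 5 + 42 = 47)
h = -44864
X((47 + 42) + 37) + h = 47 - 44864 = -44817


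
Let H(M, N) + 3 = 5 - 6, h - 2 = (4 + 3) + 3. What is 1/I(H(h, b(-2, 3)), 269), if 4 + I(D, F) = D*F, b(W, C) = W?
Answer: -1/1080 ≈ -0.00092593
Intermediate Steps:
h = 12 (h = 2 + ((4 + 3) + 3) = 2 + (7 + 3) = 2 + 10 = 12)
H(M, N) = -4 (H(M, N) = -3 + (5 - 6) = -3 - 1 = -4)
I(D, F) = -4 + D*F
1/I(H(h, b(-2, 3)), 269) = 1/(-4 - 4*269) = 1/(-4 - 1076) = 1/(-1080) = -1/1080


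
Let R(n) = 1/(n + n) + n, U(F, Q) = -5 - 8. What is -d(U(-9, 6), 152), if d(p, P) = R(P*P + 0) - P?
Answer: -1060566017/46208 ≈ -22952.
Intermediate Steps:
U(F, Q) = -13
R(n) = n + 1/(2*n) (R(n) = 1/(2*n) + n = n + 1/(2*n))
d(p, P) = P**2 + 1/(2*P**2) - P (d(p, P) = ((P*P + 0) + 1/(2*(P*P + 0))) - P = ((P**2 + 0) + 1/(2*(P**2 + 0))) - P = (P**2 + 1/(2*(P**2))) - P = (P**2 + 1/(2*P**2)) - P = P**2 + 1/(2*P**2) - P)
-d(U(-9, 6), 152) = -(152**2 + (1/2)/152**2 - 1*152) = -(23104 + (1/2)*(1/23104) - 152) = -(23104 + 1/46208 - 152) = -1*1060566017/46208 = -1060566017/46208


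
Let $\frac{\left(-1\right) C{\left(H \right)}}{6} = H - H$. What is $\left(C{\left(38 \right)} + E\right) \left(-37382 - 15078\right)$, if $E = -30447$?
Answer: $1597249620$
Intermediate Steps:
$C{\left(H \right)} = 0$ ($C{\left(H \right)} = - 6 \left(H - H\right) = \left(-6\right) 0 = 0$)
$\left(C{\left(38 \right)} + E\right) \left(-37382 - 15078\right) = \left(0 - 30447\right) \left(-37382 - 15078\right) = \left(-30447\right) \left(-52460\right) = 1597249620$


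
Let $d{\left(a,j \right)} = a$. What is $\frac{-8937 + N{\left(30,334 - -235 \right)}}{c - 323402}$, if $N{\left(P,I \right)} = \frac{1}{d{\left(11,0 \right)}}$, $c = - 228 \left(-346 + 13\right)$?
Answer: $\frac{49153}{1361129} \approx 0.036112$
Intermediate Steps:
$c = 75924$ ($c = \left(-228\right) \left(-333\right) = 75924$)
$N{\left(P,I \right)} = \frac{1}{11}$
$\frac{-8937 + N{\left(30,334 - -235 \right)}}{c - 323402} = \frac{-8937 + \frac{1}{11}}{75924 - 323402} = - \frac{98306}{11 \left(-247478\right)} = \left(- \frac{98306}{11}\right) \left(- \frac{1}{247478}\right) = \frac{49153}{1361129}$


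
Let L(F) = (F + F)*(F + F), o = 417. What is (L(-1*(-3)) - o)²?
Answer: 145161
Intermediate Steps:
L(F) = 4*F² (L(F) = (2*F)*(2*F) = 4*F²)
(L(-1*(-3)) - o)² = (4*(-1*(-3))² - 1*417)² = (4*3² - 417)² = (4*9 - 417)² = (36 - 417)² = (-381)² = 145161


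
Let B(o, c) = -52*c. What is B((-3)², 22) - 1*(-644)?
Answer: -500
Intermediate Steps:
B((-3)², 22) - 1*(-644) = -52*22 - 1*(-644) = -1144 + 644 = -500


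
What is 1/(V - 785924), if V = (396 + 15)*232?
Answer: -1/690572 ≈ -1.4481e-6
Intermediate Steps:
V = 95352 (V = 411*232 = 95352)
1/(V - 785924) = 1/(95352 - 785924) = 1/(-690572) = -1/690572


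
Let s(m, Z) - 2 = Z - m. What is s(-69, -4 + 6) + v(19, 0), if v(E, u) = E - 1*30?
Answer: 62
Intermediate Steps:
s(m, Z) = 2 + Z - m (s(m, Z) = 2 + (Z - m) = 2 + Z - m)
v(E, u) = -30 + E (v(E, u) = E - 30 = -30 + E)
s(-69, -4 + 6) + v(19, 0) = (2 + (-4 + 6) - 1*(-69)) + (-30 + 19) = (2 + 2 + 69) - 11 = 73 - 11 = 62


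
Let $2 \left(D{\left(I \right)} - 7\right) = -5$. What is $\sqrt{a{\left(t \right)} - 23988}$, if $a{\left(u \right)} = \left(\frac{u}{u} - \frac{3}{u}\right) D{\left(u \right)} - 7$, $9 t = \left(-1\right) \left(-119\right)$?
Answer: $\frac{i \sqrt{339743929}}{119} \approx 154.89 i$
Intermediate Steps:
$t = \frac{119}{9}$ ($t = \frac{\left(-1\right) \left(-119\right)}{9} = \frac{1}{9} \cdot 119 = \frac{119}{9} \approx 13.222$)
$D{\left(I \right)} = \frac{9}{2}$ ($D{\left(I \right)} = 7 + \frac{1}{2} \left(-5\right) = 7 - \frac{5}{2} = \frac{9}{2}$)
$a{\left(u \right)} = - \frac{5}{2} - \frac{27}{2 u}$ ($a{\left(u \right)} = \left(\frac{u}{u} - \frac{3}{u}\right) \frac{9}{2} - 7 = \left(1 - \frac{3}{u}\right) \frac{9}{2} - 7 = \left(\frac{9}{2} - \frac{27}{2 u}\right) - 7 = - \frac{5}{2} - \frac{27}{2 u}$)
$\sqrt{a{\left(t \right)} - 23988} = \sqrt{\frac{-27 - \frac{595}{9}}{2 \cdot \frac{119}{9}} - 23988} = \sqrt{\frac{1}{2} \cdot \frac{9}{119} \left(-27 - \frac{595}{9}\right) - 23988} = \sqrt{\frac{1}{2} \cdot \frac{9}{119} \left(- \frac{838}{9}\right) - 23988} = \sqrt{- \frac{419}{119} - 23988} = \sqrt{- \frac{2854991}{119}} = \frac{i \sqrt{339743929}}{119}$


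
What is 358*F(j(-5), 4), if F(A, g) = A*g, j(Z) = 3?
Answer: 4296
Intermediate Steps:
358*F(j(-5), 4) = 358*(3*4) = 358*12 = 4296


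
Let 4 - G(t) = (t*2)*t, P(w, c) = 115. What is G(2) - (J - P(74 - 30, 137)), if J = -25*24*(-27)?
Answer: -16089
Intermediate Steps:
G(t) = 4 - 2*t² (G(t) = 4 - t*2*t = 4 - 2*t*t = 4 - 2*t²)
J = 16200 (J = -600*(-27) = 16200)
G(2) - (J - P(74 - 30, 137)) = (4 - 2*2²) - (16200 - 1*115) = (4 - 2*4) - (16200 - 115) = (4 - 8) - 1*16085 = -4 - 16085 = -16089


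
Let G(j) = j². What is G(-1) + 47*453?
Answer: 21292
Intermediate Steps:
G(-1) + 47*453 = (-1)² + 47*453 = 1 + 21291 = 21292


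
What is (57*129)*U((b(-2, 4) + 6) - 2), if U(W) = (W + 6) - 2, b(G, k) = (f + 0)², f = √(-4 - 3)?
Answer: 7353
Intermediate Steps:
f = I*√7 (f = √(-7) = I*√7 ≈ 2.6458*I)
b(G, k) = -7 (b(G, k) = (I*√7 + 0)² = (I*√7)² = -7)
U(W) = 4 + W (U(W) = (6 + W) - 2 = 4 + W)
(57*129)*U((b(-2, 4) + 6) - 2) = (57*129)*(4 + ((-7 + 6) - 2)) = 7353*(4 + (-1 - 2)) = 7353*(4 - 3) = 7353*1 = 7353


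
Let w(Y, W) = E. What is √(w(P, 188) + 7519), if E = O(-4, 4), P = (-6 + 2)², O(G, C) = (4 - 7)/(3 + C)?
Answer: √368410/7 ≈ 86.710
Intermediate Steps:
O(G, C) = -3/(3 + C)
P = 16 (P = (-4)² = 16)
E = -3/7 (E = -3/(3 + 4) = -3/7 ≈ -0.42857)
w(Y, W) = -3/7
√(w(P, 188) + 7519) = √(-3/7 + 7519) = √(52630/7) = √368410/7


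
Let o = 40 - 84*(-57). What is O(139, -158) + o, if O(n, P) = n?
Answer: 4967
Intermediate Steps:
o = 4828 (o = 40 + 4788 = 4828)
O(139, -158) + o = 139 + 4828 = 4967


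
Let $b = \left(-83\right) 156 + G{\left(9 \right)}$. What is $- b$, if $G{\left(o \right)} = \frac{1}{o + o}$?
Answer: $\frac{233063}{18} \approx 12948.0$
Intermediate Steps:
$G{\left(o \right)} = \frac{1}{2 o}$
$b = - \frac{233063}{18}$ ($b = \left(-83\right) 156 + \frac{1}{2 \cdot 9} = -12948 + \frac{1}{2} \cdot \frac{1}{9} = -12948 + \frac{1}{18} = - \frac{233063}{18} \approx -12948.0$)
$- b = \left(-1\right) \left(- \frac{233063}{18}\right) = \frac{233063}{18}$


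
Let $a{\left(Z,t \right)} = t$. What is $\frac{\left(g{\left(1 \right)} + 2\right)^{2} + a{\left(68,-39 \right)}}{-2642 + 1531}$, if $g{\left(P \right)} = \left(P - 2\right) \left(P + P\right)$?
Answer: $\frac{39}{1111} \approx 0.035103$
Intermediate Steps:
$g{\left(P \right)} = 2 P \left(-2 + P\right)$ ($g{\left(P \right)} = \left(-2 + P\right) 2 P = 2 P \left(-2 + P\right)$)
$\frac{\left(g{\left(1 \right)} + 2\right)^{2} + a{\left(68,-39 \right)}}{-2642 + 1531} = \frac{\left(2 \cdot 1 \left(-2 + 1\right) + 2\right)^{2} - 39}{-2642 + 1531} = \frac{\left(2 \cdot 1 \left(-1\right) + 2\right)^{2} - 39}{-1111} = \left(\left(-2 + 2\right)^{2} - 39\right) \left(- \frac{1}{1111}\right) = \left(0^{2} - 39\right) \left(- \frac{1}{1111}\right) = \left(0 - 39\right) \left(- \frac{1}{1111}\right) = \left(-39\right) \left(- \frac{1}{1111}\right) = \frac{39}{1111}$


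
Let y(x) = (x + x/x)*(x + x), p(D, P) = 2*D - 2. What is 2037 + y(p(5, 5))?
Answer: 2181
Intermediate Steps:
p(D, P) = -2 + 2*D
y(x) = 2*x*(1 + x) (y(x) = (x + 1)*(2*x) = (1 + x)*(2*x) = 2*x*(1 + x))
2037 + y(p(5, 5)) = 2037 + 2*(-2 + 2*5)*(1 + (-2 + 2*5)) = 2037 + 2*(-2 + 10)*(1 + (-2 + 10)) = 2037 + 2*8*(1 + 8) = 2037 + 2*8*9 = 2037 + 144 = 2181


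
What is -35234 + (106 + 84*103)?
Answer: -26476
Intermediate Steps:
-35234 + (106 + 84*103) = -35234 + (106 + 8652) = -35234 + 8758 = -26476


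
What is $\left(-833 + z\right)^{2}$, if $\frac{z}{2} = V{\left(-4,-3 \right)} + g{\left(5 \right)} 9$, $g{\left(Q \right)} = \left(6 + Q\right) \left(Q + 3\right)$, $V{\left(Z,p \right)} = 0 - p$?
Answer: $573049$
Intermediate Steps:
$V{\left(Z,p \right)} = - p$
$g{\left(Q \right)} = \left(3 + Q\right) \left(6 + Q\right)$ ($g{\left(Q \right)} = \left(6 + Q\right) \left(3 + Q\right) = \left(3 + Q\right) \left(6 + Q\right)$)
$z = 1590$ ($z = 2 \left(\left(-1\right) \left(-3\right) + \left(18 + 5^{2} + 9 \cdot 5\right) 9\right) = 2 \left(3 + \left(18 + 25 + 45\right) 9\right) = 2 \left(3 + 88 \cdot 9\right) = 2 \left(3 + 792\right) = 2 \cdot 795 = 1590$)
$\left(-833 + z\right)^{2} = \left(-833 + 1590\right)^{2} = 757^{2} = 573049$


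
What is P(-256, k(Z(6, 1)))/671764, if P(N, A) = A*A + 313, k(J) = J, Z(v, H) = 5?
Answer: 169/335882 ≈ 0.00050315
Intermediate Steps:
P(N, A) = 313 + A² (P(N, A) = A² + 313 = 313 + A²)
P(-256, k(Z(6, 1)))/671764 = (313 + 5²)/671764 = (313 + 25)*(1/671764) = 338*(1/671764) = 169/335882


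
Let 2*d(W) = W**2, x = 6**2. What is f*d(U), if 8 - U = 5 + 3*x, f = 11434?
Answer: 63029925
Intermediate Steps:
x = 36
U = -105 (U = 8 - (5 + 3*36) = 8 - (5 + 108) = 8 - 1*113 = 8 - 113 = -105)
d(W) = W**2/2
f*d(U) = 11434*((1/2)*(-105)**2) = 11434*((1/2)*11025) = 11434*(11025/2) = 63029925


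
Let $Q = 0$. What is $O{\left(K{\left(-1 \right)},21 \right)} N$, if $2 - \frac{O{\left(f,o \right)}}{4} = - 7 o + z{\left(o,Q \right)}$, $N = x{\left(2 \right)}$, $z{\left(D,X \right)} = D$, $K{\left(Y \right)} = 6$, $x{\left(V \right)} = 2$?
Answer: $1024$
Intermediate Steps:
$N = 2$
$O{\left(f,o \right)} = 8 + 24 o$ ($O{\left(f,o \right)} = 8 - 4 \left(- 7 o + o\right) = 8 - 4 \left(- 6 o\right) = 8 + 24 o$)
$O{\left(K{\left(-1 \right)},21 \right)} N = \left(8 + 24 \cdot 21\right) 2 = \left(8 + 504\right) 2 = 512 \cdot 2 = 1024$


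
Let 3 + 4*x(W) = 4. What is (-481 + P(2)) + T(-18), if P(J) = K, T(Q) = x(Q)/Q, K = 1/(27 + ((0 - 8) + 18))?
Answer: -1281349/2664 ≈ -480.99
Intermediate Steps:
x(W) = ¼ (x(W) = -¾ + (¼)*4 = -¾ + 1 = ¼)
K = 1/37 (K = 1/(27 + (-8 + 18)) = 1/(27 + 10) = 1/37 ≈ 0.027027)
T(Q) = 1/(4*Q)
P(J) = 1/37
(-481 + P(2)) + T(-18) = (-481 + 1/37) + (¼)/(-18) = -17796/37 + (¼)*(-1/18) = -17796/37 - 1/72 = -1281349/2664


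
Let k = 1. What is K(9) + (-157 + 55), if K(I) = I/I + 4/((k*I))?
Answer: -905/9 ≈ -100.56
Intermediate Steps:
K(I) = 1 + 4/I (K(I) = I/I + 4/((1*I)) = 1 + 4/I)
K(9) + (-157 + 55) = (4 + 9)/9 + (-157 + 55) = (1/9)*13 - 102 = 13/9 - 102 = -905/9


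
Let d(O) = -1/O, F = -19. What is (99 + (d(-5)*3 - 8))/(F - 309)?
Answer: -229/820 ≈ -0.27927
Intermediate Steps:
(99 + (d(-5)*3 - 8))/(F - 309) = (99 + (-1/(-5)*3 - 8))/(-19 - 309) = (99 + (-1*(-⅕)*3 - 8))/(-328) = (99 + ((⅕)*3 - 8))*(-1/328) = (99 + (⅗ - 8))*(-1/328) = (99 - 37/5)*(-1/328) = (458/5)*(-1/328) = -229/820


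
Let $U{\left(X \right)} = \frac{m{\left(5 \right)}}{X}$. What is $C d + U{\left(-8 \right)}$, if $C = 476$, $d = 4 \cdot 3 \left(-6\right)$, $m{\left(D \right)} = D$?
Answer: $- \frac{274181}{8} \approx -34273.0$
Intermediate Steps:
$d = -72$ ($d = 12 \left(-6\right) = -72$)
$U{\left(X \right)} = \frac{5}{X}$
$C d + U{\left(-8 \right)} = 476 \left(-72\right) + \frac{5}{-8} = -34272 + 5 \left(- \frac{1}{8}\right) = -34272 - \frac{5}{8} = - \frac{274181}{8}$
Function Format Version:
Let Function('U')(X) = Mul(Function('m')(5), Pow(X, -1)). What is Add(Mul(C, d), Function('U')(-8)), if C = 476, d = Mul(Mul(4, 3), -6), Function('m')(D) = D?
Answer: Rational(-274181, 8) ≈ -34273.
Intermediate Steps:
d = -72 (d = Mul(12, -6) = -72)
Function('U')(X) = Mul(5, Pow(X, -1))
Add(Mul(C, d), Function('U')(-8)) = Add(Mul(476, -72), Mul(5, Pow(-8, -1))) = Add(-34272, Mul(5, Rational(-1, 8))) = Add(-34272, Rational(-5, 8)) = Rational(-274181, 8)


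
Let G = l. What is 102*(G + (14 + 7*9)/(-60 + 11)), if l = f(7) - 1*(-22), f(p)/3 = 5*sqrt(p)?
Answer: 14586/7 + 1530*sqrt(7) ≈ 6131.7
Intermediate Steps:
f(p) = 15*sqrt(p) (f(p) = 3*(5*sqrt(p)) = 15*sqrt(p))
l = 22 + 15*sqrt(7) (l = 15*sqrt(7) - 1*(-22) = 15*sqrt(7) + 22 = 22 + 15*sqrt(7) ≈ 61.686)
G = 22 + 15*sqrt(7) ≈ 61.686
102*(G + (14 + 7*9)/(-60 + 11)) = 102*((22 + 15*sqrt(7)) + (14 + 7*9)/(-60 + 11)) = 102*((22 + 15*sqrt(7)) + (14 + 63)/(-49)) = 102*((22 + 15*sqrt(7)) + 77*(-1/49)) = 102*((22 + 15*sqrt(7)) - 11/7) = 102*(143/7 + 15*sqrt(7)) = 14586/7 + 1530*sqrt(7)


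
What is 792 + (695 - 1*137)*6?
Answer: 4140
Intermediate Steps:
792 + (695 - 1*137)*6 = 792 + (695 - 137)*6 = 792 + 558*6 = 792 + 3348 = 4140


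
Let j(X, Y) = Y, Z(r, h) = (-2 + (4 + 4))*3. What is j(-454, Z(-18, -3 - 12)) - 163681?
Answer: -163663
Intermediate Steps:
Z(r, h) = 18 (Z(r, h) = (-2 + 8)*3 = 6*3 = 18)
j(-454, Z(-18, -3 - 12)) - 163681 = 18 - 163681 = -163663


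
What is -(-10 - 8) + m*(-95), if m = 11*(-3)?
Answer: 3153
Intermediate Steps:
m = -33
-(-10 - 8) + m*(-95) = -(-10 - 8) - 33*(-95) = -1*(-18) + 3135 = 18 + 3135 = 3153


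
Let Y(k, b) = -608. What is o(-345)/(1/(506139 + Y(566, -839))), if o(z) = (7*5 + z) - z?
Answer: 17693585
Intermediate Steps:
o(z) = 35 (o(z) = (35 + z) - z = 35)
o(-345)/(1/(506139 + Y(566, -839))) = 35/(1/(506139 - 608)) = 35/(1/505531) = 35*505531 = 17693585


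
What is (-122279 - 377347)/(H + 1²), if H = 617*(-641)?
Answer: 27757/21972 ≈ 1.2633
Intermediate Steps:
H = -395497
(-122279 - 377347)/(H + 1²) = (-122279 - 377347)/(-395497 + 1²) = -499626/(-395497 + 1) = -499626/(-395496) = -499626*(-1/395496) = 27757/21972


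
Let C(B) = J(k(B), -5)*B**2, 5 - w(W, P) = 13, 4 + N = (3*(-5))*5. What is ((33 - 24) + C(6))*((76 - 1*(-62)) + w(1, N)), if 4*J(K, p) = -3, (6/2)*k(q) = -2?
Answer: -2340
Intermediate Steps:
k(q) = -2/3 (k(q) = (1/3)*(-2) = -2/3)
N = -79 (N = -4 + (3*(-5))*5 = -4 - 15*5 = -4 - 75 = -79)
w(W, P) = -8 (w(W, P) = 5 - 1*13 = 5 - 13 = -8)
J(K, p) = -3/4 (J(K, p) = (1/4)*(-3) = -3/4)
C(B) = -3*B**2/4
((33 - 24) + C(6))*((76 - 1*(-62)) + w(1, N)) = ((33 - 24) - 3/4*6**2)*((76 - 1*(-62)) - 8) = (9 - 3/4*36)*((76 + 62) - 8) = (9 - 27)*(138 - 8) = -18*130 = -2340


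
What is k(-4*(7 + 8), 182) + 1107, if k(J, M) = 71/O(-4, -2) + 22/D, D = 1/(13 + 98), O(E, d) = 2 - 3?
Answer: 3478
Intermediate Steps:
O(E, d) = -1
D = 1/111 ≈ 0.0090090
k(J, M) = 2371 (k(J, M) = 71/(-1) + 22/(1/111) = 71*(-1) + 22*111 = -71 + 2442 = 2371)
k(-4*(7 + 8), 182) + 1107 = 2371 + 1107 = 3478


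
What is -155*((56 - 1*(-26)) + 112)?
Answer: -30070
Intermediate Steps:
-155*((56 - 1*(-26)) + 112) = -155*((56 + 26) + 112) = -155*(82 + 112) = -155*194 = -30070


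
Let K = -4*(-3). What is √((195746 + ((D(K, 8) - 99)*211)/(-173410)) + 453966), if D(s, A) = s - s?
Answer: √19537511431268690/173410 ≈ 806.05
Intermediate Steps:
K = 12
D(s, A) = 0
√((195746 + ((D(K, 8) - 99)*211)/(-173410)) + 453966) = √((195746 + ((0 - 99)*211)/(-173410)) + 453966) = √((195746 - 99*211*(-1/173410)) + 453966) = √((195746 - 20889*(-1/173410)) + 453966) = √((195746 + 20889/173410) + 453966) = √(33944334749/173410 + 453966) = √(112666578809/173410) = √19537511431268690/173410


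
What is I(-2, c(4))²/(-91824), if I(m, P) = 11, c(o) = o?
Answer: -121/91824 ≈ -0.0013177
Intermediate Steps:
I(-2, c(4))²/(-91824) = 11²/(-91824) = 121*(-1/91824) = -121/91824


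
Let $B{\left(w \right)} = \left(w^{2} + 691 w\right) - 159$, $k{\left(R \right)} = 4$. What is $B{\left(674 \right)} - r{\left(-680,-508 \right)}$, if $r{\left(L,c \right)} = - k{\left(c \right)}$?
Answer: $919855$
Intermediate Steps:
$r{\left(L,c \right)} = -4$ ($r{\left(L,c \right)} = \left(-1\right) 4 = -4$)
$B{\left(w \right)} = -159 + w^{2} + 691 w$
$B{\left(674 \right)} - r{\left(-680,-508 \right)} = \left(-159 + 674^{2} + 691 \cdot 674\right) - -4 = \left(-159 + 454276 + 465734\right) + 4 = 919851 + 4 = 919855$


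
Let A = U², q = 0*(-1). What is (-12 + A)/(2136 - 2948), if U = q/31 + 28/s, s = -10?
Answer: 26/5075 ≈ 0.0051232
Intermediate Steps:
q = 0
U = -14/5 (U = 0/31 + 28/(-10) = 0*(1/31) + 28*(-⅒) = 0 - 14/5 = -14/5 ≈ -2.8000)
A = 196/25 (A = (-14/5)² = 196/25 ≈ 7.8400)
(-12 + A)/(2136 - 2948) = (-12 + 196/25)/(2136 - 2948) = -104/25/(-812) = -104/25*(-1/812) = 26/5075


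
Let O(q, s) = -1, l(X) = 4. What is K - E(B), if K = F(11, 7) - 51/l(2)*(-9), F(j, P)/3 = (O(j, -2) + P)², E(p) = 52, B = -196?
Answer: 683/4 ≈ 170.75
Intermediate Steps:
F(j, P) = 3*(-1 + P)²
K = 891/4 (K = 3*(-1 + 7)² - 51/4*(-9) = 3*6² - 51*¼*(-9) = 3*36 - 51/4*(-9) = 108 + 459/4 = 891/4 ≈ 222.75)
K - E(B) = 891/4 - 1*52 = 891/4 - 52 = 683/4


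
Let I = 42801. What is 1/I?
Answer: 1/42801 ≈ 2.3364e-5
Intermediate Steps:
1/I = 1/42801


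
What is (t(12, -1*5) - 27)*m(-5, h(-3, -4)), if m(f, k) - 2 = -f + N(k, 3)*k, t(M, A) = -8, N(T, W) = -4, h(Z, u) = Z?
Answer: -665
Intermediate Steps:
m(f, k) = 2 - f - 4*k (m(f, k) = 2 + (-f - 4*k) = 2 - f - 4*k)
(t(12, -1*5) - 27)*m(-5, h(-3, -4)) = (-8 - 27)*(2 - 1*(-5) - 4*(-3)) = -35*(2 + 5 + 12) = -35*19 = -665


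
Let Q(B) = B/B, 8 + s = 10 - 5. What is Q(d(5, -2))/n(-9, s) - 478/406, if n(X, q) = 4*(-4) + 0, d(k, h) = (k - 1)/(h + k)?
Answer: -4027/3248 ≈ -1.2398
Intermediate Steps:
s = -3 (s = -8 + (10 - 5) = -8 + 5 = -3)
d(k, h) = (-1 + k)/(h + k)
n(X, q) = -16 (n(X, q) = -16 + 0 = -16)
Q(B) = 1
Q(d(5, -2))/n(-9, s) - 478/406 = 1/(-16) - 478/406 = 1*(-1/16) - 478*1/406 = -1/16 - 239/203 = -4027/3248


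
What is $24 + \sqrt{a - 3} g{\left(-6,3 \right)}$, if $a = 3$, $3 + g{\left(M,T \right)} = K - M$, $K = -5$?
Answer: $24$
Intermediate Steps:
$g{\left(M,T \right)} = -8 - M$ ($g{\left(M,T \right)} = -3 - \left(5 + M\right) = -8 - M$)
$24 + \sqrt{a - 3} g{\left(-6,3 \right)} = 24 + \sqrt{3 - 3} \left(-8 - -6\right) = 24 + \sqrt{0} \left(-8 + 6\right) = 24 + 0 \left(-2\right) = 24 + 0 = 24$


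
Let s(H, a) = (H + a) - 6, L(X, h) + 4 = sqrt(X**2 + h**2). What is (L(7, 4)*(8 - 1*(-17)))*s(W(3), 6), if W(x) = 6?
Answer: -600 + 150*sqrt(65) ≈ 609.34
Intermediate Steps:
L(X, h) = -4 + sqrt(X**2 + h**2)
s(H, a) = -6 + H + a
(L(7, 4)*(8 - 1*(-17)))*s(W(3), 6) = ((-4 + sqrt(7**2 + 4**2))*(8 - 1*(-17)))*(-6 + 6 + 6) = ((-4 + sqrt(49 + 16))*(8 + 17))*6 = ((-4 + sqrt(65))*25)*6 = (-100 + 25*sqrt(65))*6 = -600 + 150*sqrt(65)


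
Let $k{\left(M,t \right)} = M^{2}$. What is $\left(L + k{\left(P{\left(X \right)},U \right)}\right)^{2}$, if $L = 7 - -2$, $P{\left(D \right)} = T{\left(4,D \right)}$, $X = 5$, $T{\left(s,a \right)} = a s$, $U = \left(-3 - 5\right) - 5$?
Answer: $167281$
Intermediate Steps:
$U = -13$ ($U = -8 - 5 = -13$)
$P{\left(D \right)} = 4 D$ ($P{\left(D \right)} = D 4 = 4 D$)
$L = 9$ ($L = 7 + 2 = 9$)
$\left(L + k{\left(P{\left(X \right)},U \right)}\right)^{2} = \left(9 + \left(4 \cdot 5\right)^{2}\right)^{2} = \left(9 + 20^{2}\right)^{2} = \left(9 + 400\right)^{2} = 409^{2} = 167281$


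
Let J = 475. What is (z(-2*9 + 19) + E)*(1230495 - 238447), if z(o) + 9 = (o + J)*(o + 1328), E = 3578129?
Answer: 4177240322752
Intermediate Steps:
z(o) = -9 + (475 + o)*(1328 + o) (z(o) = -9 + (o + 475)*(o + 1328) = -9 + (475 + o)*(1328 + o))
(z(-2*9 + 19) + E)*(1230495 - 238447) = ((630791 + (-2*9 + 19)² + 1803*(-2*9 + 19)) + 3578129)*(1230495 - 238447) = ((630791 + (-18 + 19)² + 1803*(-18 + 19)) + 3578129)*992048 = ((630791 + 1² + 1803*1) + 3578129)*992048 = ((630791 + 1 + 1803) + 3578129)*992048 = (632595 + 3578129)*992048 = 4210724*992048 = 4177240322752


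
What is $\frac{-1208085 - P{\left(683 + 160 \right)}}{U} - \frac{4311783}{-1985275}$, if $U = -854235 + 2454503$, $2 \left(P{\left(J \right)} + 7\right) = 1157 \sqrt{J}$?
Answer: $\frac{2250820653197}{1588486026850} - \frac{1157 \sqrt{843}}{3200536} \approx 1.4065$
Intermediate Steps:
$P{\left(J \right)} = -7 + \frac{1157 \sqrt{J}}{2}$
$U = 1600268$
$\frac{-1208085 - P{\left(683 + 160 \right)}}{U} - \frac{4311783}{-1985275} = \frac{-1208085 - \left(-7 + \frac{1157 \sqrt{683 + 160}}{2}\right)}{1600268} - \frac{4311783}{-1985275} = \left(-1208085 - \left(-7 + \frac{1157 \sqrt{843}}{2}\right)\right) \frac{1}{1600268} - - \frac{4311783}{1985275} = \left(-1208085 + \left(7 - \frac{1157 \sqrt{843}}{2}\right)\right) \frac{1}{1600268} + \frac{4311783}{1985275} = \left(-1208078 - \frac{1157 \sqrt{843}}{2}\right) \frac{1}{1600268} + \frac{4311783}{1985275} = \left(- \frac{604039}{800134} - \frac{1157 \sqrt{843}}{3200536}\right) + \frac{4311783}{1985275} = \frac{2250820653197}{1588486026850} - \frac{1157 \sqrt{843}}{3200536}$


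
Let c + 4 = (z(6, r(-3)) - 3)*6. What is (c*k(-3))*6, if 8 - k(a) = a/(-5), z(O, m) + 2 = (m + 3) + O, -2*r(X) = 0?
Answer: 888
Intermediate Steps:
r(X) = 0 (r(X) = -½*0 = 0)
z(O, m) = 1 + O + m (z(O, m) = -2 + ((m + 3) + O) = -2 + ((3 + m) + O) = -2 + (3 + O + m) = 1 + O + m)
k(a) = 8 + a/5 (k(a) = 8 - a/(-5) = 8 - a*(-1)/5 = 8 - (-1)*a/5 = 8 + a/5)
c = 20 (c = -4 + ((1 + 6 + 0) - 3)*6 = -4 + (7 - 3)*6 = -4 + 4*6 = -4 + 24 = 20)
(c*k(-3))*6 = (20*(8 + (⅕)*(-3)))*6 = (20*(8 - ⅗))*6 = (20*(37/5))*6 = 148*6 = 888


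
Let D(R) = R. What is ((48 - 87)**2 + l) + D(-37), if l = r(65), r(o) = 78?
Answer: 1562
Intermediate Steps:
l = 78
((48 - 87)**2 + l) + D(-37) = ((48 - 87)**2 + 78) - 37 = ((-39)**2 + 78) - 37 = (1521 + 78) - 37 = 1599 - 37 = 1562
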